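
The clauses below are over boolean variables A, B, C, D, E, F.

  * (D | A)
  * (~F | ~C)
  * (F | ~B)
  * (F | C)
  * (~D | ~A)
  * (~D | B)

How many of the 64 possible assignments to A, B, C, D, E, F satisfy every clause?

8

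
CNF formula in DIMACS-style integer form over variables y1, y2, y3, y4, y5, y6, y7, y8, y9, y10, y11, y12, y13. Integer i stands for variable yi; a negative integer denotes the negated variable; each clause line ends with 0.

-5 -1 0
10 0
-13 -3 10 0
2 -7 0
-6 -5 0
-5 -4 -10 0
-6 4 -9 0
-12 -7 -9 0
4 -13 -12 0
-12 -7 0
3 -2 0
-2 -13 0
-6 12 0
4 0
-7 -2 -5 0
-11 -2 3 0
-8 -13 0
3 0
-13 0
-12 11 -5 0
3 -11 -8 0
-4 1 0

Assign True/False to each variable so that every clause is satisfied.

(y10) is a unit clause, so y10 = True.
Unit propagation: (y4) forces y4 = True.
(~y5) is a unit clause, so y5 = False.
The clause (y3) is unit: y3 must be True.
The clause (~y13) is unit: y13 must be False.
Unit propagation: (y1) forces y1 = True.
Pure literal: y7 appears only negated; assign y7 = False.
y9 occurs only negated in the remaining clauses — set y9 = False.
Set y6 = True and propagate.
  then y12 is forced to True.
y2, y8, y11 are now unconstrained; take y2 = False, y8 = False, y11 = True.
Check each clause:
  1. (~y5 | ~y1) — ~y5 is true.
  2. (y10) — y10 is true.
  3. (~y3 | y10 | ~y13) — y10 is true.
  4. (y2 | ~y7) — ~y7 is true.
  5. (~y6 | ~y5) — ~y5 is true.
  6. (~y10 | ~y4 | ~y5) — ~y5 is true.
  7. (y4 | ~y9 | ~y6) — y4 is true.
  8. (~y9 | ~y7 | ~y12) — ~y7 is true.
  9. (~y13 | y4 | ~y12) — ~y13 is true.
  10. (~y12 | ~y7) — ~y7 is true.
  11. (~y2 | y3) — y3 is true.
  12. (~y13 | ~y2) — ~y13 is true.
  13. (~y6 | y12) — y12 is true.
  14. (y4) — y4 is true.
  15. (~y7 | ~y2 | ~y5) — ~y7 is true.
  16. (~y2 | y3 | ~y11) — y3 is true.
  17. (~y8 | ~y13) — ~y8 is true.
  18. (y3) — y3 is true.
  19. (~y13) — ~y13 is true.
  20. (~y12 | ~y5 | y11) — y11 is true.
  21. (y3 | ~y8 | ~y11) — ~y8 is true.
  22. (y1 | ~y4) — y1 is true.

y1 = 1, y2 = 0, y3 = 1, y4 = 1, y5 = 0, y6 = 1, y7 = 0, y8 = 0, y9 = 0, y10 = 1, y11 = 1, y12 = 1, y13 = 0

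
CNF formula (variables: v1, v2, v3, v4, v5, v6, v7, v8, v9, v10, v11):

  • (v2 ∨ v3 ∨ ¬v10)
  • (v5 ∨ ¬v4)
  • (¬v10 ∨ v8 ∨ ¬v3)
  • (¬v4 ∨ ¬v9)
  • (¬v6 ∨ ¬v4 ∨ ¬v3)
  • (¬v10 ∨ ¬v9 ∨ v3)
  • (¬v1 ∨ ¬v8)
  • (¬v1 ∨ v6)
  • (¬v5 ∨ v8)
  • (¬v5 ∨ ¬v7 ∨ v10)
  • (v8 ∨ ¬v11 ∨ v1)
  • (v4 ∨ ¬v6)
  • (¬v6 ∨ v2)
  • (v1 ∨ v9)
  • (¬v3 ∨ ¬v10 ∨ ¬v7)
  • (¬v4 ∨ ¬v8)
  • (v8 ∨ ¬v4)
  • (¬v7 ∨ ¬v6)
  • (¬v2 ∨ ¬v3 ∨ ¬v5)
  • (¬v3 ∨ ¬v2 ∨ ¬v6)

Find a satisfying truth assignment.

v1=False  v2=False  v3=False  v4=False  v5=False  v6=False  v7=False  v8=True  v9=True  v10=False  v11=True

Check each clause:
  1. (¬v10 ∨ v3 ∨ v2) — ¬v10 is true.
  2. (v5 ∨ ¬v4) — ¬v4 is true.
  3. (v8 ∨ ¬v10 ∨ ¬v3) — v8 is true.
  4. (¬v4 ∨ ¬v9) — ¬v4 is true.
  5. (¬v6 ∨ ¬v3 ∨ ¬v4) — ¬v6 is true.
  6. (¬v9 ∨ ¬v10 ∨ v3) — ¬v10 is true.
  7. (¬v1 ∨ ¬v8) — ¬v1 is true.
  8. (¬v1 ∨ v6) — ¬v1 is true.
  9. (¬v5 ∨ v8) — v8 is true.
  10. (¬v7 ∨ v10 ∨ ¬v5) — ¬v7 is true.
  11. (v1 ∨ v8 ∨ ¬v11) — v8 is true.
  12. (v4 ∨ ¬v6) — ¬v6 is true.
  13. (¬v6 ∨ v2) — ¬v6 is true.
  14. (v1 ∨ v9) — v9 is true.
  15. (¬v7 ∨ ¬v3 ∨ ¬v10) — ¬v7 is true.
  16. (¬v8 ∨ ¬v4) — ¬v4 is true.
  17. (¬v4 ∨ v8) — v8 is true.
  18. (¬v7 ∨ ¬v6) — ¬v7 is true.
  19. (¬v3 ∨ ¬v5 ∨ ¬v2) — ¬v5 is true.
  20. (¬v6 ∨ ¬v2 ∨ ¬v3) — ¬v6 is true.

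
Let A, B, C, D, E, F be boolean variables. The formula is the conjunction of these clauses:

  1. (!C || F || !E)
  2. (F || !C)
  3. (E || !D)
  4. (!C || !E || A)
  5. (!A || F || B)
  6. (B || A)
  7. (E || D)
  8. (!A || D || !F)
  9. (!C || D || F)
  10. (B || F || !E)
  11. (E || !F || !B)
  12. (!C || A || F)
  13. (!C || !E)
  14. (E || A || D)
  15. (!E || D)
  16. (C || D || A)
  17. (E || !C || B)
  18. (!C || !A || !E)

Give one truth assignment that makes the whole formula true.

Branch on A: take A = False.
  then B is forced to True.
Try C = False.
  then D is forced to True.
  then E is forced to True.
F is now unconstrained; take F = True.

A=F, B=T, C=F, D=T, E=T, F=T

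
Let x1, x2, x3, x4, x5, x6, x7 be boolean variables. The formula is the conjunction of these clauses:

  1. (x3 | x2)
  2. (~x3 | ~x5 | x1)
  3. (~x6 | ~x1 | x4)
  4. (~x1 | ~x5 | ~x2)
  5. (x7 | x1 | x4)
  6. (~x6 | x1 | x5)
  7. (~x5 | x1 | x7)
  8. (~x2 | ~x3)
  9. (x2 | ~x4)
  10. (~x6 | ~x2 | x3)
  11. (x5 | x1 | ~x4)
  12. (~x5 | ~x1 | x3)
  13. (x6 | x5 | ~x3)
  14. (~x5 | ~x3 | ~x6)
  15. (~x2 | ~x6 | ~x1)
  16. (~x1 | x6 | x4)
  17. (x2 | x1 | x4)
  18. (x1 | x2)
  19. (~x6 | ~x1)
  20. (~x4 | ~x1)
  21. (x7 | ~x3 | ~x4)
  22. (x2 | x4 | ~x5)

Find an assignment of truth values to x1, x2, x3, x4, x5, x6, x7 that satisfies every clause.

x1=False  x2=True  x3=False  x4=True  x5=True  x6=False  x7=True

Pure literal: x7 appears only positively; assign x7 = True.
Try x1 = False.
  then x2 is forced to True.
  then x3 is forced to False.
  then x6 is forced to False.
Set x4 = True and propagate.
  then x5 is forced to True.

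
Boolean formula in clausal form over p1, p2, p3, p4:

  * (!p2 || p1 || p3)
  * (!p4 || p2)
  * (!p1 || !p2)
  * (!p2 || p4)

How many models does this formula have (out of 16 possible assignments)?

5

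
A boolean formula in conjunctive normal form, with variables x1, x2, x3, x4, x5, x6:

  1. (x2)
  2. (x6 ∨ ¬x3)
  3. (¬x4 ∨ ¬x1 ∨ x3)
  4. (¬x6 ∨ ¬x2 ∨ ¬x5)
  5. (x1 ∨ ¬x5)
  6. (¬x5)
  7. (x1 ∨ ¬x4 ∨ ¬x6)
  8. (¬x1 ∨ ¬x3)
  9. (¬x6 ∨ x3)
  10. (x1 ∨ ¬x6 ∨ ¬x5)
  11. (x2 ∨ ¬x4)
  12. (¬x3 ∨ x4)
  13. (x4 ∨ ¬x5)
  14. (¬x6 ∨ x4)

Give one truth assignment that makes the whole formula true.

The clause (x2) is unit: x2 must be True.
(¬x5) is a unit clause, so x5 = False.
Set x1 = True and propagate.
  then x3 is forced to False.
  then x4 is forced to False.
  then x6 is forced to False.

x1=T  x2=T  x3=F  x4=F  x5=F  x6=F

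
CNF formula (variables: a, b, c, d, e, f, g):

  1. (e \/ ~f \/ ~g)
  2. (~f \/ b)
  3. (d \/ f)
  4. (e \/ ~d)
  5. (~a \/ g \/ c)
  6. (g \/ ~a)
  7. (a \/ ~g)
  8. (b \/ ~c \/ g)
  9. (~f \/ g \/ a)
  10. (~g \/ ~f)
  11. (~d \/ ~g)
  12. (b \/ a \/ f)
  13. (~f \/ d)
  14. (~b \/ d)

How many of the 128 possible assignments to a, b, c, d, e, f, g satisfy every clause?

The models are:
  a=F b=T c=F d=T e=T f=F g=F
  a=F b=T c=T d=T e=T f=F g=F
Count: 2.

2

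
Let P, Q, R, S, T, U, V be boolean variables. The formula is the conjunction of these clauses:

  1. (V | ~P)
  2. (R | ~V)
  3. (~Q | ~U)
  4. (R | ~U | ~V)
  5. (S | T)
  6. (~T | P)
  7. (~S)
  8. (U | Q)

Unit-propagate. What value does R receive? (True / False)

True

(~S) stands alone — S = False.
(S | T): since S = False, the clause reduces to (T). T = True.
(P | ~T) with T = True leaves only P, so P = True.
In (V | ~P), ~P is now false; V must hold, so V = True.
(~V | R): since V = True, the clause reduces to (R). R = True.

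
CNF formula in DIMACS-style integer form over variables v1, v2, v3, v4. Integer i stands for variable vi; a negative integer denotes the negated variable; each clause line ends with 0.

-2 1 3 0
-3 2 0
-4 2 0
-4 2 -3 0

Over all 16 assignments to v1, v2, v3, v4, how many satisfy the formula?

Satisfying assignments:
  v1=0 v2=0 v3=0 v4=0
  v1=0 v2=1 v3=1 v4=0
  v1=0 v2=1 v3=1 v4=1
  v1=1 v2=0 v3=0 v4=0
  v1=1 v2=1 v3=0 v4=0
  v1=1 v2=1 v3=0 v4=1
  v1=1 v2=1 v3=1 v4=0
  v1=1 v2=1 v3=1 v4=1
That's 8 in total.

8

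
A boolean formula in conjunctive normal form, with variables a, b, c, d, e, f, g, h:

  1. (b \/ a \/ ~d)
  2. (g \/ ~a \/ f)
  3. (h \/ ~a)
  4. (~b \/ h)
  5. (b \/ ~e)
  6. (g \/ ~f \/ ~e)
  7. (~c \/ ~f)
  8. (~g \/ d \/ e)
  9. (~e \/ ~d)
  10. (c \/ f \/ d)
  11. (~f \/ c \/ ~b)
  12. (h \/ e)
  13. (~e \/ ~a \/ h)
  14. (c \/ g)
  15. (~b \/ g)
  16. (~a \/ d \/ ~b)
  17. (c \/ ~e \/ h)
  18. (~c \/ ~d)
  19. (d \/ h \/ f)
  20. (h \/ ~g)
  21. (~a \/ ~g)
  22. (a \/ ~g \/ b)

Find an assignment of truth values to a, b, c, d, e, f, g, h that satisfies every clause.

a=0, b=1, c=0, d=1, e=0, f=0, g=1, h=1

Pure literal: h appears only positively; assign h = True.
Set a = False and propagate.
Branch on b: take b = True.
  then g is forced to True.
Try c = False.
  then f is forced to False.
  then d is forced to True.
  then e is forced to False.
Every clause has at least one true literal under this assignment.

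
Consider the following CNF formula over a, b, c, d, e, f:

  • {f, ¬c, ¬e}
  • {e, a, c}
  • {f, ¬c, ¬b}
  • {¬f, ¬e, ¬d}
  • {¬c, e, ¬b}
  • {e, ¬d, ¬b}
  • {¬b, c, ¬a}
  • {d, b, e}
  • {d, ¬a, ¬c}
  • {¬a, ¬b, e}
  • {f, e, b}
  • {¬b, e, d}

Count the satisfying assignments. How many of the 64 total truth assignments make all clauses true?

14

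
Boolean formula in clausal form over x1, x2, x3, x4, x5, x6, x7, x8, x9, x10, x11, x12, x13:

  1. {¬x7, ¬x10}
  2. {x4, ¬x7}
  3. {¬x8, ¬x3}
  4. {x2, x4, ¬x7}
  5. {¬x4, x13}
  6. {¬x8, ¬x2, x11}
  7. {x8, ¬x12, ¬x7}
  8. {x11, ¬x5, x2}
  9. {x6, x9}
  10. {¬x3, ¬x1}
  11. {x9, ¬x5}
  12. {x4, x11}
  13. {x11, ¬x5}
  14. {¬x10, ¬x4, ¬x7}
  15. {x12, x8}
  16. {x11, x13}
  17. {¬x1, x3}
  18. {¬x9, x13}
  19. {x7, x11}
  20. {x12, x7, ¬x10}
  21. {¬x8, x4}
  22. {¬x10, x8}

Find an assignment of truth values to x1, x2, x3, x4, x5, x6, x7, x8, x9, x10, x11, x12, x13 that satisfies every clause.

x1=False  x2=False  x3=False  x4=True  x5=False  x6=False  x7=False  x8=True  x9=True  x10=False  x11=True  x12=False  x13=True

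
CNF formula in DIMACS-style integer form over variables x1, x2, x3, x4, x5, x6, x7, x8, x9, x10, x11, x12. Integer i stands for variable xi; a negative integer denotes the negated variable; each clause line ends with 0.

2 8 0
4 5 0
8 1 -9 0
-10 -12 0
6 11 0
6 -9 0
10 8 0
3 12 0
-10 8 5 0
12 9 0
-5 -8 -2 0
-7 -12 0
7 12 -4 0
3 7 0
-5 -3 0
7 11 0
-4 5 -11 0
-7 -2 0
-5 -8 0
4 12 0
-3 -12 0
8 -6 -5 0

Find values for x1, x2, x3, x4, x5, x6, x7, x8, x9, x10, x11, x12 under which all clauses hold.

x1=1, x2=0, x3=1, x4=1, x5=0, x6=1, x7=1, x8=1, x9=1, x10=1, x11=0, x12=0

Check each clause:
  1. (x2 | x8) — x8 is true.
  2. (x5 | x4) — x4 is true.
  3. (x8 | ~x9 | x1) — x8 is true.
  4. (~x10 | ~x12) — ~x12 is true.
  5. (x6 | x11) — x6 is true.
  6. (x6 | ~x9) — x6 is true.
  7. (x8 | x10) — x8 is true.
  8. (x12 | x3) — x3 is true.
  9. (x8 | ~x10 | x5) — x8 is true.
  10. (x9 | x12) — x9 is true.
  11. (~x8 | ~x5 | ~x2) — ~x5 is true.
  12. (~x12 | ~x7) — ~x12 is true.
  13. (x12 | x7 | ~x4) — x7 is true.
  14. (x7 | x3) — x3 is true.
  15. (~x3 | ~x5) — ~x5 is true.
  16. (x7 | x11) — x7 is true.
  17. (x5 | ~x11 | ~x4) — ~x11 is true.
  18. (~x2 | ~x7) — ~x2 is true.
  19. (~x8 | ~x5) — ~x5 is true.
  20. (x4 | x12) — x4 is true.
  21. (~x3 | ~x12) — ~x12 is true.
  22. (x8 | ~x5 | ~x6) — x8 is true.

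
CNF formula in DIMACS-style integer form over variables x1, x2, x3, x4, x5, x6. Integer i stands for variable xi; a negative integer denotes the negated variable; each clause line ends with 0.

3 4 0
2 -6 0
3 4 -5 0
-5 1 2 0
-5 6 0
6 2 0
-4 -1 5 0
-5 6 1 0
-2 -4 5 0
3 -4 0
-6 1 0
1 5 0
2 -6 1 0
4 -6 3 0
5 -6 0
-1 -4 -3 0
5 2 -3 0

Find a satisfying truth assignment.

x1=T, x2=T, x3=T, x4=F, x5=F, x6=F

Set x1 = True and propagate.
The remaining clauses are satisfied by x2 = True, x3 = True, x4 = False, x5 = False, x6 = False.
Every clause has at least one true literal under this assignment.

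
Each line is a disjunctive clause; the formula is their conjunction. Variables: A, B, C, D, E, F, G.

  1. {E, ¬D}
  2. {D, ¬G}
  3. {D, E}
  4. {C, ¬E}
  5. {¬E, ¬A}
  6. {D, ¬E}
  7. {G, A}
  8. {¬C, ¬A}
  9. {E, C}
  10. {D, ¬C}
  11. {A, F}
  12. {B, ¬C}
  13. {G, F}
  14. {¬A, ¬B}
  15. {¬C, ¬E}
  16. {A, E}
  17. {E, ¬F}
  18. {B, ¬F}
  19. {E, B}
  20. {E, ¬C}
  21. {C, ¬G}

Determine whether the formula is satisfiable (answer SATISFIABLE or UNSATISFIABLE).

E = True:
  propagation gives C=True; an empty clause results — contradiction.
E = False:
  propagation gives D=False; an empty clause results — contradiction.
Every branch closes, so no satisfying assignment exists.

UNSATISFIABLE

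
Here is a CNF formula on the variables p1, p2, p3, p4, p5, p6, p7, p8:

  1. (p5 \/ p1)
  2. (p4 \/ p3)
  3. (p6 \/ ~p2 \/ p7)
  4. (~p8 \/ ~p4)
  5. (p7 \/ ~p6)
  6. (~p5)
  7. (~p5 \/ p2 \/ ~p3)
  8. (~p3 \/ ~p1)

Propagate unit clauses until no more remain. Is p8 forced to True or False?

False

(~p5) stands alone — p5 = False.
(p1 \/ p5) with p5 = False leaves only p1, so p1 = True.
In (~p1 \/ ~p3), ~p1 is now false; ~p3 must hold, so p3 = False.
(p3 \/ p4) with p3 = False leaves only p4, so p4 = True.
From (~p8 \/ ~p4) and p4 = True: p8 = False.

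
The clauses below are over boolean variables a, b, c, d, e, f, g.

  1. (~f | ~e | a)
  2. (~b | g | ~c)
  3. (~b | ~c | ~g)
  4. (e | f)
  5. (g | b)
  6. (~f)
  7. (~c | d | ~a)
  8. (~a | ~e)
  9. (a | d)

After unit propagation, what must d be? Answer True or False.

True

(~f) stands alone — f = False.
In (f | e), f is now false; e must hold, so e = True.
In (~e | ~a), ~e is now false; ~a must hold, so a = False.
From (d | a) and a = False: d = True.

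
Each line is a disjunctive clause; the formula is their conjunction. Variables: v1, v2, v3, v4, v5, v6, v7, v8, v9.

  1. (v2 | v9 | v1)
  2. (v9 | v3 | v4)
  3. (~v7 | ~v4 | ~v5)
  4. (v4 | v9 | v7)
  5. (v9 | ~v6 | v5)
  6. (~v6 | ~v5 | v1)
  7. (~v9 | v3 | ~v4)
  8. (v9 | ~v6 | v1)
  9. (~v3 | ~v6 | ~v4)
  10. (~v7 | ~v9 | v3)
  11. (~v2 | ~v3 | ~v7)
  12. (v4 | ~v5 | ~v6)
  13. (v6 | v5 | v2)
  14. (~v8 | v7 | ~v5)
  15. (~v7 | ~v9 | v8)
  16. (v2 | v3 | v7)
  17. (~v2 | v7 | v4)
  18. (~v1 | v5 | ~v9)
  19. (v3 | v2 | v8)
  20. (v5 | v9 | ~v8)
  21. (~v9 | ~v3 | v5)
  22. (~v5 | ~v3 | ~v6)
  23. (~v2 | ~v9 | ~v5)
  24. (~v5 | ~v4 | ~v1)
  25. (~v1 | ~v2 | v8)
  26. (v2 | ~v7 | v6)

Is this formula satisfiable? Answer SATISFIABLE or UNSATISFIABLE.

SATISFIABLE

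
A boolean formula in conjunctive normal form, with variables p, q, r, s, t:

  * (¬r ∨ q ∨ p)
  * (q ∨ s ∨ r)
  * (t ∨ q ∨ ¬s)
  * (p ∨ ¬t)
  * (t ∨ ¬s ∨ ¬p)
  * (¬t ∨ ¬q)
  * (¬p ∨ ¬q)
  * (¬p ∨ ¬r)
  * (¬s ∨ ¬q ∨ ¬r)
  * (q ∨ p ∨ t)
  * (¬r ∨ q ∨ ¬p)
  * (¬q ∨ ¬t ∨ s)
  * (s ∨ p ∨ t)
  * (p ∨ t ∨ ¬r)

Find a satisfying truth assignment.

Try p = False.
  then t is forced to False.
  then q is forced to True.
  then s is forced to True.
  then r is forced to False.
Check each clause:
  1. (q ∨ p ∨ ¬r) — q is true.
  2. (r ∨ q ∨ s) — q is true.
  3. (t ∨ ¬s ∨ q) — q is true.
  4. (p ∨ ¬t) — ¬t is true.
  5. (t ∨ ¬p ∨ ¬s) — ¬p is true.
  6. (¬q ∨ ¬t) — ¬t is true.
  7. (¬q ∨ ¬p) — ¬p is true.
  8. (¬r ∨ ¬p) — ¬r is true.
  9. (¬r ∨ ¬q ∨ ¬s) — ¬r is true.
  10. (t ∨ p ∨ q) — q is true.
  11. (q ∨ ¬r ∨ ¬p) — q is true.
  12. (s ∨ ¬q ∨ ¬t) — ¬t is true.
  13. (p ∨ t ∨ s) — s is true.
  14. (p ∨ t ∨ ¬r) — ¬r is true.

p=False  q=True  r=False  s=True  t=False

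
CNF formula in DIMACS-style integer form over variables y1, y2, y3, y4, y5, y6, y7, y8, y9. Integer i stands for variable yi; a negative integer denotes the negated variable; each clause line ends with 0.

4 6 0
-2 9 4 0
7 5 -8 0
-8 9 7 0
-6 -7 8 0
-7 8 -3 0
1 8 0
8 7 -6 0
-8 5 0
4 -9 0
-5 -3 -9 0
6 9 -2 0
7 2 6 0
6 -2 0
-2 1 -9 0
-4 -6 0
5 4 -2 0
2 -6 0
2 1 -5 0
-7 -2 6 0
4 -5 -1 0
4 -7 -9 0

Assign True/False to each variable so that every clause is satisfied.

y1=True, y2=False, y3=False, y4=True, y5=True, y6=False, y7=True, y8=False, y9=False

Check each clause:
  1. (y4 || y6) — y4 is true.
  2. (y4 || !y2 || y9) — y4 is true.
  3. (y5 || y7 || !y8) — !y8 is true.
  4. (!y8 || y7 || y9) — !y8 is true.
  5. (y8 || !y7 || !y6) — !y6 is true.
  6. (!y7 || !y3 || y8) — !y3 is true.
  7. (y8 || y1) — y1 is true.
  8. (y7 || y8 || !y6) — !y6 is true.
  9. (y5 || !y8) — !y8 is true.
  10. (y4 || !y9) — y4 is true.
  11. (!y3 || !y9 || !y5) — !y3 is true.
  12. (!y2 || y6 || y9) — !y2 is true.
  13. (y7 || y6 || y2) — y7 is true.
  14. (y6 || !y2) — !y2 is true.
  15. (!y9 || y1 || !y2) — y1 is true.
  16. (!y4 || !y6) — !y6 is true.
  17. (y5 || !y2 || y4) — y4 is true.
  18. (!y6 || y2) — !y6 is true.
  19. (!y5 || y2 || y1) — y1 is true.
  20. (!y2 || y6 || !y7) — !y2 is true.
  21. (!y5 || y4 || !y1) — y4 is true.
  22. (!y7 || y4 || !y9) — y4 is true.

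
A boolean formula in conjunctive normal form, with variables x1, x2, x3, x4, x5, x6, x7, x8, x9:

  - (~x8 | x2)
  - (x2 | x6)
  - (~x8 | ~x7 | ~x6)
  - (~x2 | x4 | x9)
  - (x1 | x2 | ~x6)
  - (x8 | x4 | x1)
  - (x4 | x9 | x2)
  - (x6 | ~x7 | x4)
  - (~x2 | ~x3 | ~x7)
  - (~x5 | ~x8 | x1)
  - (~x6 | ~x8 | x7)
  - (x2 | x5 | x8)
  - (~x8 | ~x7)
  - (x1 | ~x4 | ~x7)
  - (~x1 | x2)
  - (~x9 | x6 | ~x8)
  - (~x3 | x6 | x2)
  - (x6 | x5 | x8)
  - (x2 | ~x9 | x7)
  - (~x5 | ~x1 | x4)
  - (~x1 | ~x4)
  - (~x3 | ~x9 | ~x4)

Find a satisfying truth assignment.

x1=False, x2=True, x3=True, x4=True, x5=False, x6=True, x7=False, x8=False, x9=False

Set x1 = False and propagate.
Try x2 = True.
Try x3 = True.
  then x7 is forced to False.
For the remaining variables, x4 = True, x5 = False, x6 = True, x8 = False, x9 = False works.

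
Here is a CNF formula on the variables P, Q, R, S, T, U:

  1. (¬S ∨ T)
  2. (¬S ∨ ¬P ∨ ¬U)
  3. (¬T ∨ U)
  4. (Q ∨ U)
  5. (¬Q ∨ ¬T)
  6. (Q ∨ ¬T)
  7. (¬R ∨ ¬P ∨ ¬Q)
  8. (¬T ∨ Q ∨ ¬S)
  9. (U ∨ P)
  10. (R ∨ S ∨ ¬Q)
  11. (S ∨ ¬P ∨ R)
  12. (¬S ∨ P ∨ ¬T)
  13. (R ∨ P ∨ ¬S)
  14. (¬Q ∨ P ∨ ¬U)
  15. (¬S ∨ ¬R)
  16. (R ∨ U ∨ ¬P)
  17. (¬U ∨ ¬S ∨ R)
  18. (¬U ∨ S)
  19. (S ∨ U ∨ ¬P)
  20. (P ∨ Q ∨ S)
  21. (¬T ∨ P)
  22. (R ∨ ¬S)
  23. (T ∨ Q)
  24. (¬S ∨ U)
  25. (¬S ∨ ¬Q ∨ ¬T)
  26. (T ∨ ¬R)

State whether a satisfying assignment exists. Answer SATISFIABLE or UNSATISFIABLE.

UNSATISFIABLE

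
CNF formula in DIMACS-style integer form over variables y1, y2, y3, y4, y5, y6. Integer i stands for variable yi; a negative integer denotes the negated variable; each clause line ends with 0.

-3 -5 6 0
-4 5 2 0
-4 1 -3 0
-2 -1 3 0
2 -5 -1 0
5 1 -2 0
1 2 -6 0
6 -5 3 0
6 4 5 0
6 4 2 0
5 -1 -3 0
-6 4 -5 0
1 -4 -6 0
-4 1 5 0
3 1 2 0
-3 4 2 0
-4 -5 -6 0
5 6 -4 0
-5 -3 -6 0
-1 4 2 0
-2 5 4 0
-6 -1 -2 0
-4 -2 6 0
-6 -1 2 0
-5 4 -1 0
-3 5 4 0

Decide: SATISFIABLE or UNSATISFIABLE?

y4 = True:
  y1 = True:
    y5 = True:
      propagation gives y2=True, y3=True, y6=True; contradiction.
    y5 = False:
      propagation gives y2=True, y3=True; contradiction.
  y1 = False:
    propagation gives y3=False, y6=False, y5=False; an empty clause results — contradiction.
y4 = False:
  y2 = True:
    propagation gives y5=True, y6=False, y3=False; an empty clause results — contradiction.
  y2 = False:
    propagation gives y6=True, y1=True; an empty clause results — contradiction.
Every branch closes, so no satisfying assignment exists.

UNSATISFIABLE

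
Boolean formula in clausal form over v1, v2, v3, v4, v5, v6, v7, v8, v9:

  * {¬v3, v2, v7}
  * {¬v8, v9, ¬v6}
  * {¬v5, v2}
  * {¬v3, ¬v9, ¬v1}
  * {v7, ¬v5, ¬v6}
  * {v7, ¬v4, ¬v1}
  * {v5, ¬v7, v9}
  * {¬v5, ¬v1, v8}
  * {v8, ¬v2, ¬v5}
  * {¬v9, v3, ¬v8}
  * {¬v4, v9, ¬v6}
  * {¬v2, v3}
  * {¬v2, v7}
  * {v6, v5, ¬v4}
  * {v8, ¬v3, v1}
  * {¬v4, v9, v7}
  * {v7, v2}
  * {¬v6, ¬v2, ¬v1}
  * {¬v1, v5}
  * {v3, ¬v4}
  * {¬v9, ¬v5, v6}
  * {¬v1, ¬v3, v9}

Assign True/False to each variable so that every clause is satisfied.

v1=0, v2=1, v3=1, v4=0, v5=0, v6=0, v7=1, v8=1, v9=1

Check each clause:
  1. {¬v3, v7, v2} — v2 is true.
  2. {¬v6, v9, ¬v8} — v9 is true.
  3. {v2, ¬v5} — v2 is true.
  4. {¬v3, ¬v9, ¬v1} — ¬v1 is true.
  5. {¬v5, ¬v6, v7} — ¬v6 is true.
  6. {¬v1, v7, ¬v4} — ¬v4 is true.
  7. {v5, v9, ¬v7} — v9 is true.
  8. {¬v1, v8, ¬v5} — v8 is true.
  9. {¬v5, v8, ¬v2} — v8 is true.
  10. {¬v9, ¬v8, v3} — v3 is true.
  11. {¬v4, v9, ¬v6} — v9 is true.
  12. {v3, ¬v2} — v3 is true.
  13. {¬v2, v7} — v7 is true.
  14. {v6, v5, ¬v4} — ¬v4 is true.
  15. {¬v3, v1, v8} — v8 is true.
  16. {¬v4, v7, v9} — v9 is true.
  17. {v7, v2} — v2 is true.
  18. {¬v1, ¬v2, ¬v6} — ¬v6 is true.
  19. {¬v1, v5} — ¬v1 is true.
  20. {v3, ¬v4} — v3 is true.
  21. {¬v5, v6, ¬v9} — ¬v5 is true.
  22. {¬v3, v9, ¬v1} — v9 is true.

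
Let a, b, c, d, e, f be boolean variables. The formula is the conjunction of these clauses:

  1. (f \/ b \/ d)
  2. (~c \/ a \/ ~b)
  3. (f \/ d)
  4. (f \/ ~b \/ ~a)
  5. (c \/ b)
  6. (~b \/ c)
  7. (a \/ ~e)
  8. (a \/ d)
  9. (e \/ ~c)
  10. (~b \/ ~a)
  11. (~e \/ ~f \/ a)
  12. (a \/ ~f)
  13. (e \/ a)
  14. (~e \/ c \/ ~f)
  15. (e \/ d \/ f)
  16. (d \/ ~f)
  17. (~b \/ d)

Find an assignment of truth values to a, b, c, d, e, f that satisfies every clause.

a=T  b=F  c=T  d=T  e=T  f=T

Pure literal: d appears only positively; assign d = True.
Set a = True and propagate.
  then b is forced to False.
  then c is forced to True.
  then e is forced to True.
f is now unconstrained; take f = True.
Check each clause:
  1. (f \/ d \/ b) — d is true.
  2. (a \/ ~c \/ ~b) — a is true.
  3. (f \/ d) — d is true.
  4. (~a \/ ~b \/ f) — ~b is true.
  5. (b \/ c) — c is true.
  6. (~b \/ c) — c is true.
  7. (~e \/ a) — a is true.
  8. (a \/ d) — a is true.
  9. (~c \/ e) — e is true.
  10. (~b \/ ~a) — ~b is true.
  11. (~f \/ ~e \/ a) — a is true.
  12. (~f \/ a) — a is true.
  13. (e \/ a) — a is true.
  14. (c \/ ~e \/ ~f) — c is true.
  15. (d \/ e \/ f) — d is true.
  16. (~f \/ d) — d is true.
  17. (~b \/ d) — d is true.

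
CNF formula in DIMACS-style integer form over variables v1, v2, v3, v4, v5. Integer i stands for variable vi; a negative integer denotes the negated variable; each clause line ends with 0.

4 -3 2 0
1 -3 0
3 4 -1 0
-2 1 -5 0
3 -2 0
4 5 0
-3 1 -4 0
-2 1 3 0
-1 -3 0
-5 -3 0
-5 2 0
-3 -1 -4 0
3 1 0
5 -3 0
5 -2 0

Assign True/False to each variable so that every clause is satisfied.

v1=1, v2=0, v3=0, v4=1, v5=0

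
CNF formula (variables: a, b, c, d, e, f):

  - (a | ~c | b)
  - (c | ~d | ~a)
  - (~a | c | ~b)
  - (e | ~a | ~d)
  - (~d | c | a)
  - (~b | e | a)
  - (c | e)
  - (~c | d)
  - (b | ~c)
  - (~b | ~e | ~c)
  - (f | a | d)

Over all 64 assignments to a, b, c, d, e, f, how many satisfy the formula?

4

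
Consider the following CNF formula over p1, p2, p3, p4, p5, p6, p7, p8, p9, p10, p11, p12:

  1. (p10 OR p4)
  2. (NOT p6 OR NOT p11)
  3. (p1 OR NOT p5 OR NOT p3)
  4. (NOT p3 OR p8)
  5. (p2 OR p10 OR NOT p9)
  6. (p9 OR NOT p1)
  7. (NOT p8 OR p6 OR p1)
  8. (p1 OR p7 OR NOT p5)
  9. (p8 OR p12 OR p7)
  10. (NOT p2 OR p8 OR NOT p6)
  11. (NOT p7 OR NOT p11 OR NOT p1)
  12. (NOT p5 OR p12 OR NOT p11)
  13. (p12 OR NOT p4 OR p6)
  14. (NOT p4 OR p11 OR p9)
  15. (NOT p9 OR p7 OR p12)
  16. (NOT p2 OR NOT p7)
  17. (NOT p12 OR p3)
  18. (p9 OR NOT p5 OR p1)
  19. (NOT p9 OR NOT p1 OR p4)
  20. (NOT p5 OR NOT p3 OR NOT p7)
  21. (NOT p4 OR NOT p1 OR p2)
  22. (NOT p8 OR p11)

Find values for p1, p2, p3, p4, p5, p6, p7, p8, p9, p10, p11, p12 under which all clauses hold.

p1=False, p2=False, p3=False, p4=False, p5=True, p6=True, p7=True, p8=False, p9=True, p10=True, p11=False, p12=False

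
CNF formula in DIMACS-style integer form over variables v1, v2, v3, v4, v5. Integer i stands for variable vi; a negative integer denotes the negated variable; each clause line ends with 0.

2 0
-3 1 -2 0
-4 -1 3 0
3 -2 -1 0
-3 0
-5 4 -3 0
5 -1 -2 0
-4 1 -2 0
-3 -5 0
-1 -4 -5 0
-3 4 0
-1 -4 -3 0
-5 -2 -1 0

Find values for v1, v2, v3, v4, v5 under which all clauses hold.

v1 = 0, v2 = 1, v3 = 0, v4 = 0, v5 = 1

Check each clause:
  1. (v2) — v2 is true.
  2. (v1 OR NOT v3 OR NOT v2) — NOT v3 is true.
  3. (NOT v1 OR NOT v4 OR v3) — NOT v4 is true.
  4. (v3 OR NOT v2 OR NOT v1) — NOT v1 is true.
  5. (NOT v3) — NOT v3 is true.
  6. (NOT v3 OR v4 OR NOT v5) — NOT v3 is true.
  7. (NOT v1 OR NOT v2 OR v5) — v5 is true.
  8. (v1 OR NOT v2 OR NOT v4) — NOT v4 is true.
  9. (NOT v5 OR NOT v3) — NOT v3 is true.
  10. (NOT v5 OR NOT v1 OR NOT v4) — NOT v4 is true.
  11. (NOT v3 OR v4) — NOT v3 is true.
  12. (NOT v4 OR NOT v3 OR NOT v1) — NOT v4 is true.
  13. (NOT v2 OR NOT v5 OR NOT v1) — NOT v1 is true.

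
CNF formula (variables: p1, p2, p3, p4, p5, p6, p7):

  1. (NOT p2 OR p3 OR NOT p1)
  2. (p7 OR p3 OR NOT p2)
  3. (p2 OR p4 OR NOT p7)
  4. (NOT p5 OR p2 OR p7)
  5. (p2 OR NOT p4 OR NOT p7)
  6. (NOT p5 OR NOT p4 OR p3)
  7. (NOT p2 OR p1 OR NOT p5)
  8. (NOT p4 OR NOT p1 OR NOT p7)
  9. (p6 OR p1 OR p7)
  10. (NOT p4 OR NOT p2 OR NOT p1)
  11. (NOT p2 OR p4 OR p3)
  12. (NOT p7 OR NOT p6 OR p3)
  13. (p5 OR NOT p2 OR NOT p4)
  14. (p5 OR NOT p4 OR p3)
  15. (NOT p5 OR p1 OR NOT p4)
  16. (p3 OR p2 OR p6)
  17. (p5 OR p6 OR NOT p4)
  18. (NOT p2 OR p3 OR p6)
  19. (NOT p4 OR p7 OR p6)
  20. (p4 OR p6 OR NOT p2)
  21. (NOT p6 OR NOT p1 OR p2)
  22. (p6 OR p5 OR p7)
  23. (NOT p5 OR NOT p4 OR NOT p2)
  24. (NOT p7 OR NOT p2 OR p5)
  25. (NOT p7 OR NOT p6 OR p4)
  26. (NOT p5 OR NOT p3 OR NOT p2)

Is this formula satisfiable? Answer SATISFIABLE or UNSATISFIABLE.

Branch on p1: take p1 = False.
Set p2 = True and propagate.
  then p5 is forced to False.
  then p4 is forced to False.
  then p3 is forced to True.
  then p6 is forced to True.
  then p7 is forced to False.
So p1 = F  p2 = T  p3 = T  p4 = F  p5 = F  p6 = T  p7 = F is a satisfying assignment.

SATISFIABLE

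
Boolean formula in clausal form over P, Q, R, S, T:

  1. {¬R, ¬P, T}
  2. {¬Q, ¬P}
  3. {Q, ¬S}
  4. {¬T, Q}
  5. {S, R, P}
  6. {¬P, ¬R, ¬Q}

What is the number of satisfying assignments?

8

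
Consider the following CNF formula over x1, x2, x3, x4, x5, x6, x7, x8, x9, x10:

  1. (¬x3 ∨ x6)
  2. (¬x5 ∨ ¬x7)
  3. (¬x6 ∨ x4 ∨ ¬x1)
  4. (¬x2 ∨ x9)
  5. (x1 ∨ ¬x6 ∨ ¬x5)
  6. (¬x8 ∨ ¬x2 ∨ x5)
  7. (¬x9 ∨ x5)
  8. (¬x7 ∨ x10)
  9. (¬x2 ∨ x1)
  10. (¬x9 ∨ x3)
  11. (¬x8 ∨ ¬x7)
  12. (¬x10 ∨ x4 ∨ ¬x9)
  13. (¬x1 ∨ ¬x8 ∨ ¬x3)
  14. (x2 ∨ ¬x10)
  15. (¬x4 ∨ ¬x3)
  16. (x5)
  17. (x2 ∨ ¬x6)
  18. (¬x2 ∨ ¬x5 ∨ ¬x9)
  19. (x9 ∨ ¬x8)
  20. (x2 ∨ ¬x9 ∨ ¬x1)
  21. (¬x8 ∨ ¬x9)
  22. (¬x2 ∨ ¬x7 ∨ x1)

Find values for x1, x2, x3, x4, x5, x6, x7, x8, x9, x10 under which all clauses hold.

x1 = T  x2 = F  x3 = F  x4 = F  x5 = T  x6 = F  x7 = F  x8 = F  x9 = F  x10 = F

Check each clause:
  1. (x6 ∨ ¬x3) — ¬x3 is true.
  2. (¬x7 ∨ ¬x5) — ¬x7 is true.
  3. (x4 ∨ ¬x6 ∨ ¬x1) — ¬x6 is true.
  4. (x9 ∨ ¬x2) — ¬x2 is true.
  5. (x1 ∨ ¬x6 ∨ ¬x5) — x1 is true.
  6. (x5 ∨ ¬x8 ∨ ¬x2) — ¬x8 is true.
  7. (¬x9 ∨ x5) — x5 is true.
  8. (x10 ∨ ¬x7) — ¬x7 is true.
  9. (¬x2 ∨ x1) — x1 is true.
  10. (x3 ∨ ¬x9) — ¬x9 is true.
  11. (¬x8 ∨ ¬x7) — ¬x8 is true.
  12. (¬x9 ∨ x4 ∨ ¬x10) — ¬x10 is true.
  13. (¬x8 ∨ ¬x3 ∨ ¬x1) — ¬x8 is true.
  14. (¬x10 ∨ x2) — ¬x10 is true.
  15. (¬x4 ∨ ¬x3) — ¬x4 is true.
  16. (x5) — x5 is true.
  17. (¬x6 ∨ x2) — ¬x6 is true.
  18. (¬x2 ∨ ¬x9 ∨ ¬x5) — ¬x2 is true.
  19. (¬x8 ∨ x9) — ¬x8 is true.
  20. (¬x9 ∨ ¬x1 ∨ x2) — ¬x9 is true.
  21. (¬x9 ∨ ¬x8) — ¬x8 is true.
  22. (x1 ∨ ¬x7 ∨ ¬x2) — x1 is true.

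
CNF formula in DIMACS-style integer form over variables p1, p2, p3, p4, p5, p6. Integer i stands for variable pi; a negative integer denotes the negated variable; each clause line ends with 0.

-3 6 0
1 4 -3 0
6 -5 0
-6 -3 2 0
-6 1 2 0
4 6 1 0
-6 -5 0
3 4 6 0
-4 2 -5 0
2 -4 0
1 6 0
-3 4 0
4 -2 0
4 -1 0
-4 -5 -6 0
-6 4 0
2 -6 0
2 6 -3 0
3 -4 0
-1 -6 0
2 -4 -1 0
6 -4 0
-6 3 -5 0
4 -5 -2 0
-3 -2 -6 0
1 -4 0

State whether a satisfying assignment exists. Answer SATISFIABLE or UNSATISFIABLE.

p6 = True:
  propagation gives p5=False, p4=True, p2=True, p3=True; an empty clause results — contradiction.
p6 = False:
  propagation gives p3=False, p5=False, p4=True; an empty clause results — contradiction.
Every branch closes, so no satisfying assignment exists.

UNSATISFIABLE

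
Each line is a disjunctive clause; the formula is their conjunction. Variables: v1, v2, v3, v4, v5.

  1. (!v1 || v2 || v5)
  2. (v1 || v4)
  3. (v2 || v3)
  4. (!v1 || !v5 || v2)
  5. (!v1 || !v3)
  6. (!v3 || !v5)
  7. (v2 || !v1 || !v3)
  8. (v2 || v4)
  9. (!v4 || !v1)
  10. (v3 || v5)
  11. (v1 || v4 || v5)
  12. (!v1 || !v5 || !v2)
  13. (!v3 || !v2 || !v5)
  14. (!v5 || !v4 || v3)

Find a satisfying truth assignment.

v1 = F  v2 = T  v3 = T  v4 = T  v5 = F

Set v1 = False and propagate.
  then v4 is forced to True.
Set v2 = True and propagate.
For the remaining variables, v3 = True, v5 = False works.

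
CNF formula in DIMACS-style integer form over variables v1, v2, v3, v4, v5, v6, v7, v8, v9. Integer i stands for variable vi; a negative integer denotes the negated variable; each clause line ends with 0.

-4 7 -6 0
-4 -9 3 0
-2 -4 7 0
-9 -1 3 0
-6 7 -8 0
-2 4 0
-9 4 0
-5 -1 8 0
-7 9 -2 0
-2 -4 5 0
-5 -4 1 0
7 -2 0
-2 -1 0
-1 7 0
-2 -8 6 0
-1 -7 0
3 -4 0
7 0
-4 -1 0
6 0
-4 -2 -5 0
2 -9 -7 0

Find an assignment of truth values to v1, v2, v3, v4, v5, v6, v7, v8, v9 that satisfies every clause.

v1=0, v2=0, v3=1, v4=0, v5=0, v6=1, v7=1, v8=1, v9=0

The clause (v7) is unit: v7 must be True.
The clause (NOT v1) is unit: v1 must be False.
Unit propagation: (v6) forces v6 = True.
v3 occurs only positively in the remaining clauses — set v3 = True.
Branch on v2: take v2 = False.
  then v9 is forced to False.
The remaining clauses are satisfied by v4 = False, v5 = False, v8 = True.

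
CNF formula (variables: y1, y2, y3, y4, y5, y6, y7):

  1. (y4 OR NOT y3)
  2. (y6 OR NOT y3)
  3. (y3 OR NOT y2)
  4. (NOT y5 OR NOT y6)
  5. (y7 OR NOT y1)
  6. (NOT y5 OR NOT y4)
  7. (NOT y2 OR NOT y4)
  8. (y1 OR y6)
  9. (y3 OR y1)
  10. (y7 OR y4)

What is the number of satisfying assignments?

8

Case analysis on y3 and y4:
  y3=1, y4=1: remaining (y1,y2,y5,y6,y7) ∈ {(0,0,0,1,0); (0,0,0,1,1); (1,0,0,1,1)} — 3.
  y3=1, y4=0: a clause becomes empty — 0.
  y3=0, y4=1: remaining (y1,y2,y5,y6,y7) ∈ {(1,0,0,0,1); (1,0,0,1,1)} — 2.
  y3=0, y4=0: remaining (y1,y2,y5,y6,y7) ∈ {(1,0,0,0,1); (1,0,0,1,1); (1,0,1,0,1)} — 3.
Total: 3 + 0 + 2 + 3 = 8.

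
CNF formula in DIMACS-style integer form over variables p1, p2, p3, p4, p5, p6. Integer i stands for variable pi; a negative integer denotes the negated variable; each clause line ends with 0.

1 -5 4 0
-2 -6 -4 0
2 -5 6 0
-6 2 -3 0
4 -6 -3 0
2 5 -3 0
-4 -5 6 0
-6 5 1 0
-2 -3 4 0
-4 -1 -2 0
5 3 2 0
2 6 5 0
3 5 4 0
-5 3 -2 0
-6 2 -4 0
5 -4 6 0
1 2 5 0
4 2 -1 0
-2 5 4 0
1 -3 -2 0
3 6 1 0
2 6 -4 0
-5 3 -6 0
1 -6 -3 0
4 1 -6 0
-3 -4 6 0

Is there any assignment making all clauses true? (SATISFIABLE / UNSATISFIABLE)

p2 = True:
  p4 = True:
    propagation gives p6=False, p5=False; an empty clause results — contradiction.
  p4 = False:
    propagation gives p3=False, p5=True; an empty clause results — contradiction.
p2 = False:
  p6 = True:
    propagation gives p3=False, p5=True; an empty clause results — contradiction.
  p6 = False:
    propagation gives p5=False; an empty clause results — contradiction.
Every branch closes, so no satisfying assignment exists.

UNSATISFIABLE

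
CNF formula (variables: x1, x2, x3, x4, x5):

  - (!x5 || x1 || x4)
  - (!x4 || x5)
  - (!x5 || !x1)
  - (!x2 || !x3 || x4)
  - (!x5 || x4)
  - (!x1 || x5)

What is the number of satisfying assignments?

Split on x5, then x4.
  x5=1, x4=1: remaining (x1,x2,x3) ∈ {(0,0,0); (0,0,1); (0,1,0); (0,1,1)} — 4.
  x5=1, x4=0: a clause becomes empty — 0.
  x5=0, x4=1: a clause becomes empty — 0.
  x5=0, x4=0: remaining (x1,x2,x3) ∈ {(0,0,0); (0,0,1); (0,1,0)} — 3.
Total: 4 + 0 + 0 + 3 = 7.

7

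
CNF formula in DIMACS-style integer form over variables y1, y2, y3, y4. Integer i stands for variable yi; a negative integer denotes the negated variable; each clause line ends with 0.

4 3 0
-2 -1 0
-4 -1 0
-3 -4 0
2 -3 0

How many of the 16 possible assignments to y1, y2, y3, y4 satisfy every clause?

3

The models are:
  y1=F y2=F y3=F y4=T
  y1=F y2=T y3=F y4=T
  y1=F y2=T y3=T y4=F
That's 3 in total.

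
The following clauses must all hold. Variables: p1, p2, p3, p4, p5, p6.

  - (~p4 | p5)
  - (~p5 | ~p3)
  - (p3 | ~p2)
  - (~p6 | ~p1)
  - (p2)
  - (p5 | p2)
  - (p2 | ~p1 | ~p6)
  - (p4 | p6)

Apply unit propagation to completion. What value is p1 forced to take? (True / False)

(p2) is a unit clause: p2 = True.
From (p3 | ~p2) and p2 = True: p3 = True.
In (~p5 | ~p3), ~p3 is now false; ~p5 must hold, so p5 = False.
(~p4 | p5) with p5 = False leaves only ~p4, so p4 = False.
(p6 | p4): since p4 = False, the clause reduces to (p6). p6 = True.
(~p6 | ~p1) with p6 = True leaves only ~p1, so p1 = False.

False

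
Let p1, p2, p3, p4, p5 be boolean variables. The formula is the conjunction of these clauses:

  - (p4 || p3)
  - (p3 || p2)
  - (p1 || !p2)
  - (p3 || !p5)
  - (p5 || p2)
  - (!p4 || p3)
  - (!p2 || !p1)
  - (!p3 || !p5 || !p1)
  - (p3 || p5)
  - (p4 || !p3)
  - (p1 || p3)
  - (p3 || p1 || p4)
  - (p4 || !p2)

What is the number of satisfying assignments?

The models are:
  p1=F p2=F p3=T p4=T p5=T
That's 1 in total.

1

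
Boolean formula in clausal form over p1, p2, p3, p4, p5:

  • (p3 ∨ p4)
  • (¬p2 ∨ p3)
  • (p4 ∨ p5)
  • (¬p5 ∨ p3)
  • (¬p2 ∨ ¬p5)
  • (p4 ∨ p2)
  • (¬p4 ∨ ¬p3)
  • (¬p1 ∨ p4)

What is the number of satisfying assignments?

Satisfying assignments:
  p1=F p2=F p3=F p4=T p5=F
  p1=T p2=F p3=F p4=T p5=F
Count: 2.

2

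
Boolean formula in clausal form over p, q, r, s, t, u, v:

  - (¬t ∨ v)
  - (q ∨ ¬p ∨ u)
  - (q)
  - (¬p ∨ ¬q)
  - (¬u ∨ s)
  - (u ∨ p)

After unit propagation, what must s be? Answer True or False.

Unit clause (q) sets q = True.
(¬q ∨ ¬p) with q = True leaves only ¬p, so p = False.
In (u ∨ p), p is now false; u must hold, so u = True.
(s ∨ ¬u): since u = True, the clause reduces to (s). s = True.

True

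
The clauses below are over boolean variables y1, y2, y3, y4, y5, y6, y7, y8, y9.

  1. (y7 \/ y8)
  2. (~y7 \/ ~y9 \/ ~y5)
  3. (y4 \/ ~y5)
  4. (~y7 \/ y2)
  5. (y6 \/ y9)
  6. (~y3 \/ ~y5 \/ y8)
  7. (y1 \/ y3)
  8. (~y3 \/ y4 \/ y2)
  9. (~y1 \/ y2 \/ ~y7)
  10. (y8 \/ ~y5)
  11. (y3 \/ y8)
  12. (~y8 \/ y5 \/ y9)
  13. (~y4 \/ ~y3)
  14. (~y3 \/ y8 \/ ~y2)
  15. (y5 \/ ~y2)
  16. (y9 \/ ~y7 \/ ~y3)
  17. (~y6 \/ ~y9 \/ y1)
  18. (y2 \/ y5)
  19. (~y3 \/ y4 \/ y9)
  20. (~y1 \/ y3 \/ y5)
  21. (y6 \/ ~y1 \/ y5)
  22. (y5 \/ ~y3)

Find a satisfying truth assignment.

Set y1 = True and propagate.
Set y2 = True and propagate.
  then y5 is forced to True.
  then y4 is forced to True.
  then y8 is forced to True.
  then y3 is forced to False.
For the remaining variables, y6 = True, y7 = False, y9 = True works.
Every clause has at least one true literal under this assignment.

y1=T, y2=T, y3=F, y4=T, y5=T, y6=T, y7=F, y8=T, y9=T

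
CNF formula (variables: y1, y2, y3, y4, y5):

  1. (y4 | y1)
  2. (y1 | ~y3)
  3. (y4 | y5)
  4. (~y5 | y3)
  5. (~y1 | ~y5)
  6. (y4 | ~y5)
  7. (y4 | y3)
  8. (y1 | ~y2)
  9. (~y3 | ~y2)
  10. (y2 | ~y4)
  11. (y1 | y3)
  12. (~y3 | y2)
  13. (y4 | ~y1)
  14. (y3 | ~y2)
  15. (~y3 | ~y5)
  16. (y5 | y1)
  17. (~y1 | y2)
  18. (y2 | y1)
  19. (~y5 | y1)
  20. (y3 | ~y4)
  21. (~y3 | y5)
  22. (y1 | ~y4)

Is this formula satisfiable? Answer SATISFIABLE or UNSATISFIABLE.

UNSATISFIABLE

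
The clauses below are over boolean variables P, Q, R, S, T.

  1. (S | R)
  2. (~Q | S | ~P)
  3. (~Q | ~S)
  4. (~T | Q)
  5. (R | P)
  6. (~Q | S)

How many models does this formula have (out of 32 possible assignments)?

The models are:
  P=F Q=F R=T S=F T=F
  P=F Q=F R=T S=T T=F
  P=T Q=F R=F S=T T=F
  P=T Q=F R=T S=F T=F
  P=T Q=F R=T S=T T=F
That's 5 in total.

5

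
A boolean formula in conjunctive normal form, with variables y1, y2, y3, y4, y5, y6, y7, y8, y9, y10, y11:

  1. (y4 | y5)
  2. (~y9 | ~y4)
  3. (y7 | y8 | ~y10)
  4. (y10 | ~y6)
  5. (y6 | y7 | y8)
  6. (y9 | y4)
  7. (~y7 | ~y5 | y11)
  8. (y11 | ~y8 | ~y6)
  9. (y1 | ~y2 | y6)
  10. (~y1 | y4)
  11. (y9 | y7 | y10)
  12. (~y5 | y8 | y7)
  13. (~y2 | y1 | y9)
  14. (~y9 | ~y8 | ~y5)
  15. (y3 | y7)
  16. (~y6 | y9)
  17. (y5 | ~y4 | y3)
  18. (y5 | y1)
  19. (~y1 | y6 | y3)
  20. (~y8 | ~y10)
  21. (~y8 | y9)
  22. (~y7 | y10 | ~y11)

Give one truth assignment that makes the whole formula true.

y1 = False  y2 = False  y3 = True  y4 = False  y5 = True  y6 = False  y7 = True  y8 = False  y9 = True  y10 = True  y11 = True

Check each clause:
  1. (y4 | y5) — y5 is true.
  2. (~y9 | ~y4) — ~y4 is true.
  3. (~y10 | y7 | y8) — y7 is true.
  4. (~y6 | y10) — ~y6 is true.
  5. (y8 | y7 | y6) — y7 is true.
  6. (y9 | y4) — y9 is true.
  7. (y11 | ~y7 | ~y5) — y11 is true.
  8. (~y6 | y11 | ~y8) — ~y8 is true.
  9. (~y2 | y1 | y6) — ~y2 is true.
  10. (y4 | ~y1) — ~y1 is true.
  11. (y9 | y10 | y7) — y9 is true.
  12. (y8 | y7 | ~y5) — y7 is true.
  13. (y1 | y9 | ~y2) — y9 is true.
  14. (~y5 | ~y8 | ~y9) — ~y8 is true.
  15. (y3 | y7) — y3 is true.
  16. (y9 | ~y6) — y9 is true.
  17. (y3 | ~y4 | y5) — y3 is true.
  18. (y1 | y5) — y5 is true.
  19. (~y1 | y3 | y6) — y3 is true.
  20. (~y8 | ~y10) — ~y8 is true.
  21. (y9 | ~y8) — ~y8 is true.
  22. (y10 | ~y7 | ~y11) — y10 is true.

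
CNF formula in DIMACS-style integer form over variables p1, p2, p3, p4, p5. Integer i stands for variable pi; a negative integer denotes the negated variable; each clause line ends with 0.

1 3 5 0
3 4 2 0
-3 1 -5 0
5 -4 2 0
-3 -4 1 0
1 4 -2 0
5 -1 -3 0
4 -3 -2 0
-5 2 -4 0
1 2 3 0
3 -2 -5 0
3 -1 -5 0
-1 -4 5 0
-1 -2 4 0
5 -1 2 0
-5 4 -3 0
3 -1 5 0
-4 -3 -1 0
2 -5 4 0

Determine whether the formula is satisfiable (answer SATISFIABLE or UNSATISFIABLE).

Try p1 = False.
For the remaining variables, p2 = False, p3 = True, p4 = False, p5 = False works.
Every clause has at least one true literal under this assignment.
So p1 = False, p2 = False, p3 = True, p4 = False, p5 = False is a satisfying assignment.

SATISFIABLE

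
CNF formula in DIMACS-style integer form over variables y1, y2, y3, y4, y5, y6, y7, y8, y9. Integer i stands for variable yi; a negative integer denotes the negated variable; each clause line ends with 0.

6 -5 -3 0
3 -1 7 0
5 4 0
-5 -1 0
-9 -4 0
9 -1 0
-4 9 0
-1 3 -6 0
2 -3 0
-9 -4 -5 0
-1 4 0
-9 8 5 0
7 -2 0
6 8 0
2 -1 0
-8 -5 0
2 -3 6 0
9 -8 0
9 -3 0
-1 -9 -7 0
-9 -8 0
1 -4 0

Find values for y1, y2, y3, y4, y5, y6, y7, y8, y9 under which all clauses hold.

Try y1 = False.
  then y4 is forced to False.
  then y5 is forced to True.
  then y8 is forced to False.
  then y6 is forced to True.
For the remaining variables, y2 = True, y3 = True, y7 = True, y9 = True works.
Every clause has at least one true literal under this assignment.
Check each clause:
  1. (~y5 \/ y6 \/ ~y3) — y6 is true.
  2. (y3 \/ ~y1 \/ y7) — y3 is true.
  3. (y4 \/ y5) — y5 is true.
  4. (~y1 \/ ~y5) — ~y1 is true.
  5. (~y4 \/ ~y9) — ~y4 is true.
  6. (~y1 \/ y9) — y9 is true.
  7. (~y4 \/ y9) — y9 is true.
  8. (~y6 \/ ~y1 \/ y3) — y3 is true.
  9. (~y3 \/ y2) — y2 is true.
  10. (~y5 \/ ~y9 \/ ~y4) — ~y4 is true.
  11. (~y1 \/ y4) — ~y1 is true.
  12. (y8 \/ y5 \/ ~y9) — y5 is true.
  13. (y7 \/ ~y2) — y7 is true.
  14. (y8 \/ y6) — y6 is true.
  15. (~y1 \/ y2) — y2 is true.
  16. (~y5 \/ ~y8) — ~y8 is true.
  17. (y2 \/ ~y3 \/ y6) — y2 is true.
  18. (y9 \/ ~y8) — ~y8 is true.
  19. (~y3 \/ y9) — y9 is true.
  20. (~y1 \/ ~y9 \/ ~y7) — ~y1 is true.
  21. (~y8 \/ ~y9) — ~y8 is true.
  22. (y1 \/ ~y4) — ~y4 is true.

y1 = F  y2 = T  y3 = T  y4 = F  y5 = T  y6 = T  y7 = T  y8 = F  y9 = T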